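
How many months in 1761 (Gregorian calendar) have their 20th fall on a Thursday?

1

Check the 20th of each month of 1761: Jan 20: Tue, Feb 20: Fri, Mar 20: Fri, Apr 20: Mon, May 20: Wed, Jun 20: Sat, Jul 20: Mon, Aug 20: Thu, Sep 20: Sun, Oct 20: Tue, Nov 20: Fri, Dec 20: Sun.
Thursday occurs in August — 1 month.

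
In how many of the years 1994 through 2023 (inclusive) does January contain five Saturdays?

January has 31 days; it has five Saturdays when Saturday falls among the first (month-length − 28) days — i.e. when January 1 is one of Saturday/Friday/Thursday.
January 1 by year: 1994:Sat✓ 1995:Sun 1996:Mon 1997:Wed 1998:Thu✓ 1999:Fri✓ 2000:Sat✓ 2001:Mon 2002:Tue 2003:Wed 2004:Thu✓ 2005:Sat✓ 2006:Sun 2007:Mon 2008:Tue 2009:Thu✓ 2010:Fri✓ 2011:Sat✓ 2012:Sun 2013:Tue 2014:Wed 2015:Thu✓ 2016:Fri✓ 2017:Sun 2018:Mon 2019:Tue 2020:Wed 2021:Fri✓ 2022:Sat✓ 2023:Sun
Years with five Saturdays: 1994, 1998, 1999, 2000, 2004, 2005, 2009, 2010, 2011, 2015, 2016, 2021, 2022 → 13.

13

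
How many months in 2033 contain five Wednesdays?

4

A month of length L has five Wednesdays iff its first Wednesday is on day ≤ L−28 (so day 1–3 in a 31-day month, 1–2 in a 30-day month, day 1 in a leap February).
Checking each month of 2033: Jan starts Sat (31d); Feb starts Tue (28d); Mar starts Tue (31d) ✓; Apr starts Fri (30d); May starts Sun (31d); Jun starts Wed (30d) ✓; Jul starts Fri (31d); Aug starts Mon (31d) ✓; Sep starts Thu (30d); Oct starts Sat (31d); Nov starts Tue (30d) ✓; Dec starts Thu (31d).
Five-Wednesday months: March, June, August, November → 4.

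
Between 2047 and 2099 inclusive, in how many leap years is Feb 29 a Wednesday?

2

Leap years in 2047–2099: 13 of them.
Feb 29 weekday advances by 5 (mod 7) from one leap year to the next four years later (or differs when a century non-leap intervenes).
Leap-day weekdays: 2048:Sat 2052:Thu 2056:Tue 2060:Sun 2064:Fri 2068:Wed✓ 2072:Mon 2076:Sat 2080:Thu 2084:Tue 2088:Sun 2092:Fri 2096:Wed✓
Wednesday: 2068, 2096 → 2.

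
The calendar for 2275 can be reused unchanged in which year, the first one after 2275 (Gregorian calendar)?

Two years share a calendar iff Jan 1 falls on the same weekday and both are leap or both are common. 2275: Jan 1 is Friday, common year.
2276: Jan 1 Saturday, leap
2277: Jan 1 Monday, common
2278: Jan 1 Tuesday, common
2279: Jan 1 Wednesday, common
2280: Jan 1 Thursday, leap
2281: Jan 1 Saturday, common
2282: Jan 1 Sunday, common
2283: Jan 1 Monday, common
2284: Jan 1 Tuesday, leap
2285: Jan 1 Thursday, common
2286: Jan 1 Friday, common
2286 matches on both conditions.

2286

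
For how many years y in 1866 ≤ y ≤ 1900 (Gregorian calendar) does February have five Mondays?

1

February has 28 days (29 in leap years); it has five Mondays when Monday falls among the first (month-length − 28) days — i.e. when February 1 is Monday in a leap year (never in a common year).
February 1 by year: 1866:Thu 1867:Fri 1868:Sat 1869:Mon 1870:Tue 1871:Wed 1872:Thu 1873:Sat 1874:Sun 1875:Mon 1876:Tue 1877:Thu 1878:Fri 1879:Sat 1880:Sun …(5 more)… 1886:Mon 1887:Tue 1888:Wed 1889:Fri 1890:Sat 1891:Sun 1892:Mon✓ 1893:Wed 1894:Thu 1895:Fri 1896:Sat 1897:Mon 1898:Tue 1899:Wed 1900:Thu
Years with five Mondays: 1892 → 1.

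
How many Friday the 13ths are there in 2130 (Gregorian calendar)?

Check the 13th of each month of 2130: Jan 13: Fri, Feb 13: Mon, Mar 13: Mon, Apr 13: Thu, May 13: Sat, Jun 13: Tue, Jul 13: Thu, Aug 13: Sun, Sep 13: Wed, Oct 13: Fri, Nov 13: Mon, Dec 13: Wed.
Friday occurs in January, October — 2 months.

2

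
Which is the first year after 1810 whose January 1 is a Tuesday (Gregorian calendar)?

Jan 1 advances by 2 weekdays after a leap year and by 1 after a common year.
1810: Jan 1 is Monday.
1811: Tuesday
1811 begins on a Tuesday

1811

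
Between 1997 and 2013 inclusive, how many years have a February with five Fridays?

February has 28 days (29 in leap years); it has five Fridays when Friday falls among the first (month-length − 28) days — i.e. when February 1 is Friday in a leap year (never in a common year).
February 1 by year: 1997:Sat 1998:Sun 1999:Mon 2000:Tue 2001:Thu 2002:Fri 2003:Sat 2004:Sun 2005:Tue 2006:Wed 2007:Thu 2008:Fri✓ 2009:Sun 2010:Mon 2011:Tue 2012:Wed 2013:Fri
Years with five Fridays: 2008 → 1.

1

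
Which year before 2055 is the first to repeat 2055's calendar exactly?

Two years share a calendar iff Jan 1 falls on the same weekday and both are leap or both are common. 2055: Jan 1 is Friday, common year.
2054: Jan 1 Thursday, common
2053: Jan 1 Wednesday, common
2052: Jan 1 Monday, leap
2051: Jan 1 Sunday, common
2050: Jan 1 Saturday, common
2049: Jan 1 Friday, common
2049 matches on both conditions.

2049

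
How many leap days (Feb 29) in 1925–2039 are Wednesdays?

Leap years in 1925–2039: 28 of them.
Feb 29 weekday advances by 5 (mod 7) from one leap year to the next four years later (or differs when a century non-leap intervenes).
Leap-day weekdays: 1928:Wed✓ 1932:Mon 1936:Sat 1940:Thu 1944:Tue 1948:Sun 1952:Fri 1956:Wed✓ 1960:Mon 1964:Sat 1968:Thu 1972:Tue 1976:Sun 1980:Fri 1984:Wed✓ 1988:Mon 1992:Sat 1996:Thu 2000:Tue 2004:Sun 2008:Fri 2012:Wed✓ 2016:Mon 2020:Sat 2024:Thu 2028:Tue 2032:Sun 2036:Fri
Wednesday: 1928, 1956, 1984, 2012 → 4.

4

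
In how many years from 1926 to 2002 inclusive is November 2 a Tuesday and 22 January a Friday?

Check each year's weekday for November 2 and 22 January:
  1926: Tue/Fri ✓  1927: Wed/Sat  1928: Fri/Sun  1929: Sat/Tue  1930: Sun/Wed  1931: Mon/Thu  1932: Wed/Fri  1933: Thu/Sun  1934: Fri/Mon  1935: Sat/Tue  1936: Mon/Wed  1937: Tue/Fri ✓  1938: Wed/Sat  1939: Thu/Sun  …(49 more)…  1989: Thu/Sun  1990: Fri/Mon  1991: Sat/Tue  1992: Mon/Wed  1993: Tue/Fri ✓  1994: Wed/Sat  1995: Thu/Sun  1996: Sat/Mon  1997: Sun/Wed  1998: Mon/Thu  1999: Tue/Fri ✓  2000: Thu/Sat  2001: Fri/Mon  2002: Sat/Tue
Both conditions hold in: 1926, 1937, 1943, 1954, 1965, 1971, 1982, 1993, 1999 — 9.

9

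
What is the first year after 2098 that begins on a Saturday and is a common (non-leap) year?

2101

Jan 1 advances by 2 weekdays after a leap year and by 1 after a common year.
2098: Jan 1 is Wednesday.
2099: Thursday
2100: Friday
2101: Saturday
2101 begins on a Saturday and is a common year.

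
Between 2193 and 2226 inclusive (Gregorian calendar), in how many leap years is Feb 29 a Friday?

Leap years in 2193–2226: 7 of them.
Feb 29 weekday advances by 5 (mod 7) from one leap year to the next four years later (or differs when a century non-leap intervenes).
Leap-day weekdays: 2196:Mon 2204:Wed 2208:Mon 2212:Sat 2216:Thu 2220:Tue 2224:Sun
Friday: none → 0.

0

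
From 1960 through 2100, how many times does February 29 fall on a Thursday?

5

Leap years in 1960–2100: 35 of them.
Feb 29 weekday advances by 5 (mod 7) from one leap year to the next four years later (or differs when a century non-leap intervenes).
Leap-day weekdays: 1960:Mon 1964:Sat 1968:Thu✓ 1972:Tue 1976:Sun 1980:Fri 1984:Wed 1988:Mon 1992:Sat 1996:Thu✓ 2000:Tue 2004:Sun 2008:Fri …(9 more)… 2048:Sat 2052:Thu✓ 2056:Tue 2060:Sun 2064:Fri 2068:Wed 2072:Mon 2076:Sat 2080:Thu✓ 2084:Tue 2088:Sun 2092:Fri 2096:Wed
Thursday: 1968, 1996, 2024, 2052, 2080 → 5.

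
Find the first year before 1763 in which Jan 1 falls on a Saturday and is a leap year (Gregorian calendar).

Jan 1 advances by 2 weekdays after a leap year and by 1 after a common year.
1763: Jan 1 is Saturday.
1762: Friday
1761: Thursday
1760: Tuesday (leap)
1759: Monday
1758: Sunday
1757: Saturday
1756: Thursday (leap)
1755: Wednesday
1754: Tuesday
1753: Monday
1752: Saturday (leap)
1752 begins on a Saturday and is a leap year.

1752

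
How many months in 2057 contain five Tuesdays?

A month of length L has five Tuesdays iff its first Tuesday is on day ≤ L−28 (so day 1–3 in a 31-day month, 1–2 in a 30-day month, day 1 in a leap February).
Checking each month of 2057: Jan starts Mon (31d) ✓; Feb starts Thu (28d); Mar starts Thu (31d); Apr starts Sun (30d); May starts Tue (31d) ✓; Jun starts Fri (30d); Jul starts Sun (31d) ✓; Aug starts Wed (31d); Sep starts Sat (30d); Oct starts Mon (31d) ✓; Nov starts Thu (30d); Dec starts Sat (31d).
Five-Tuesday months: January, May, July, October → 4.

4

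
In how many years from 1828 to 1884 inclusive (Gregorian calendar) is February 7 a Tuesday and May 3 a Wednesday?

6

Check each year's weekday for February 7 and May 3:
  1828: Thu/Sat  1829: Sat/Sun  1830: Sun/Mon  1831: Mon/Tue  1832: Tue/Thu  1833: Thu/Fri  1834: Fri/Sat  1835: Sat/Sun  1836: Sun/Tue  1837: Tue/Wed ✓  1838: Wed/Thu  1839: Thu/Fri  1840: Fri/Sun  1841: Sun/Mon  …(29 more)…  1871: Tue/Wed ✓  1872: Wed/Fri  1873: Fri/Sat  1874: Sat/Sun  1875: Sun/Mon  1876: Mon/Wed  1877: Wed/Thu  1878: Thu/Fri  1879: Fri/Sat  1880: Sat/Mon  1881: Mon/Tue  1882: Tue/Wed ✓  1883: Wed/Thu  1884: Thu/Sat
Both conditions hold in: 1837, 1843, 1854, 1865, 1871, 1882 — 6.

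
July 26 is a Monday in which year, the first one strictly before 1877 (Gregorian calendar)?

1875

From one year to the next, a fixed date's weekday advances by 1, or by 2 when a Feb 29 lies between the two dates.
1877: July 26 is Thursday.
1876: Wednesday (−1)
1875: Monday (−2)
July 26 falls on a Monday in 1875.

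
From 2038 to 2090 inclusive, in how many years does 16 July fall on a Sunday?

Track 16 July's weekday year by year (advancing +1, or +2 across a Feb 29):
  2038: Fri  2039: Sat (+1)  2040: Mon (+2)  2041: Tue (+1)  2042: Wed (+1)
  2043: Thu (+1)  2044: Sat (+2)  2045: Sun (+1) ✓  2046: Mon (+1)  2047: Tue (+1)
  2048: Thu (+2)  2049: Fri (+1)  2050: Sat (+1)  2051: Sun (+1) ✓  … (25 more years) …
  2077: Fri (+1)  2078: Sat (+1)  2079: Sun (+1) ✓  2080: Tue (+2)  2081: Wed (+1)
  2082: Thu (+1)  2083: Fri (+1)  2084: Sun (+2) ✓  2085: Mon (+1)  2086: Tue (+1)
  2087: Wed (+1)  2088: Fri (+2)  2089: Sat (+1)  2090: Sun (+1) ✓
Sunday years: 2045, 2051, 2056, 2062, 2073, 2079, 2084, 2090 — 8 in total.

8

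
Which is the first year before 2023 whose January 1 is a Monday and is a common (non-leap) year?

Jan 1 advances by 2 weekdays after a leap year and by 1 after a common year.
2023: Jan 1 is Sunday.
2022: Saturday
2021: Friday
2020: Wednesday (leap)
2019: Tuesday
2018: Monday
2018 begins on a Monday and is a common year.

2018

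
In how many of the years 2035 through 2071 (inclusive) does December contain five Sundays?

December has 31 days; it has five Sundays when Sunday falls among the first (month-length − 28) days — i.e. when December 1 is one of Sunday/Saturday/Friday.
December 1 by year: 2035:Sat✓ 2036:Mon 2037:Tue 2038:Wed 2039:Thu 2040:Sat✓ 2041:Sun✓ 2042:Mon 2043:Tue 2044:Thu 2045:Fri✓ 2046:Sat✓ 2047:Sun✓ 2048:Tue 2049:Wed …(7 more)… 2057:Sat✓ 2058:Sun✓ 2059:Mon 2060:Wed 2061:Thu 2062:Fri✓ 2063:Sat✓ 2064:Mon 2065:Tue 2066:Wed 2067:Thu 2068:Sat✓ 2069:Sun✓ 2070:Mon 2071:Tue
Years with five Sundays: 2035, 2040, 2041, 2045, 2046, 2047, 2051, 2052, 2056, 2057, 2058, 2062, 2063, 2068, 2069 → 15.

15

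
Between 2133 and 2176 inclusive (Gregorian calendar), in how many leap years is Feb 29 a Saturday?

2

Leap years in 2133–2176: 11 of them.
Feb 29 weekday advances by 5 (mod 7) from one leap year to the next four years later (or differs when a century non-leap intervenes).
Leap-day weekdays: 2136:Wed 2140:Mon 2144:Sat✓ 2148:Thu 2152:Tue 2156:Sun 2160:Fri 2164:Wed 2168:Mon 2172:Sat✓ 2176:Thu
Saturday: 2144, 2172 → 2.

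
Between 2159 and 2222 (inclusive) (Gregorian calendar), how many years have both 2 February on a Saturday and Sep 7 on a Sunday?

Check each year's weekday for 2 February and Sep 7:
  2159: Fri/Fri  2160: Sat/Sun ✓  2161: Mon/Mon  2162: Tue/Tue  2163: Wed/Wed  2164: Thu/Fri  2165: Sat/Sat  2166: Sun/Sun  2167: Mon/Mon  2168: Tue/Wed  2169: Thu/Thu  2170: Fri/Fri  2171: Sat/Sat  2172: Sun/Mon  …(36 more)…  2209: Thu/Thu  2210: Fri/Fri  2211: Sat/Sat  2212: Sun/Mon  2213: Tue/Tue  2214: Wed/Wed  2215: Thu/Thu  2216: Fri/Sat  2217: Sun/Sun  2218: Mon/Mon  2219: Tue/Tue  2220: Wed/Thu  2221: Fri/Fri  2222: Sat/Sat
Both conditions hold in: 2160, 2188 — 2.

2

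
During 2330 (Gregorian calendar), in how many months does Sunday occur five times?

A month of length L has five Sundays iff its first Sunday is on day ≤ L−28 (so day 1–3 in a 31-day month, 1–2 in a 30-day month, day 1 in a leap February).
Checking each month of 2330: Jan starts Wed (31d); Feb starts Sat (28d); Mar starts Sat (31d) ✓; Apr starts Tue (30d); May starts Thu (31d); Jun starts Sun (30d) ✓; Jul starts Tue (31d); Aug starts Fri (31d) ✓; Sep starts Mon (30d); Oct starts Wed (31d); Nov starts Sat (30d) ✓; Dec starts Mon (31d).
Five-Sunday months: March, June, August, November → 4.

4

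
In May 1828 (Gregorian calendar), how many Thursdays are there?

May 1828 has 31 days and begins on Thursday.
The first Thursday is May 1.
Thursdays fall on 1, 8, 15, 22, 29 — that's 5.

5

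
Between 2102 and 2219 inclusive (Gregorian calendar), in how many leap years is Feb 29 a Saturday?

Leap years in 2102–2219: 28 of them.
Feb 29 weekday advances by 5 (mod 7) from one leap year to the next four years later (or differs when a century non-leap intervenes).
Leap-day weekdays: 2104:Fri 2108:Wed 2112:Mon 2116:Sat✓ 2120:Thu 2124:Tue 2128:Sun 2132:Fri 2136:Wed 2140:Mon 2144:Sat✓ 2148:Thu 2152:Tue 2156:Sun 2160:Fri 2164:Wed 2168:Mon 2172:Sat✓ 2176:Thu 2180:Tue 2184:Sun 2188:Fri 2192:Wed 2196:Mon 2204:Wed 2208:Mon 2212:Sat✓ 2216:Thu
Saturday: 2116, 2144, 2172, 2212 → 4.

4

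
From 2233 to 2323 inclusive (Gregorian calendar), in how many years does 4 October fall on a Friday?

14

Track 4 October's weekday year by year (advancing +1, or +2 across a Feb 29):
  2233: Fri ✓  2234: Sat (+1)  2235: Sun (+1)  2236: Tue (+2)  2237: Wed (+1)
  2238: Thu (+1)  2239: Fri (+1) ✓  2240: Sun (+2)  2241: Mon (+1)  2242: Tue (+1)
  2243: Wed (+1)  2244: Fri (+2) ✓  2245: Sat (+1)  2246: Sun (+1)  … (63 more years) …
  2310: Tue (+1)  2311: Wed (+1)  2312: Fri (+2) ✓  2313: Sat (+1)  2314: Sun (+1)
  2315: Mon (+1)  2316: Wed (+2)  2317: Thu (+1)  2318: Fri (+1) ✓  2319: Sat (+1)
  2320: Mon (+2)  2321: Tue (+1)  2322: Wed (+1)  2323: Thu (+1)
Friday years: 2233, 2239, 2244, 2250, 2261, 2267, 2272, 2278, 2289, 2295, 2301, 2307, 2312, 2318 — 14 in total.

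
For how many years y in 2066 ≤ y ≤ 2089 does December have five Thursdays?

11

December has 31 days; it has five Thursdays when Thursday falls among the first (month-length − 28) days — i.e. when December 1 is one of Thursday/Wednesday/Tuesday.
December 1 by year: 2066:Wed✓ 2067:Thu✓ 2068:Sat 2069:Sun 2070:Mon 2071:Tue✓ 2072:Thu✓ 2073:Fri 2074:Sat 2075:Sun 2076:Tue✓ 2077:Wed✓ 2078:Thu✓ 2079:Fri 2080:Sun 2081:Mon 2082:Tue✓ 2083:Wed✓ 2084:Fri 2085:Sat 2086:Sun 2087:Mon 2088:Wed✓ 2089:Thu✓
Years with five Thursdays: 2066, 2067, 2071, 2072, 2076, 2077, 2078, 2082, 2083, 2088, 2089 → 11.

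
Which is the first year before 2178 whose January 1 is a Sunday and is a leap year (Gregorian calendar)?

2164

Jan 1 advances by 2 weekdays after a leap year and by 1 after a common year.
2178: Jan 1 is Thursday.
2177: Wednesday
2176: Monday (leap)
2175: Sunday
2174: Saturday
2173: Friday
2172: Wednesday (leap)
2171: Tuesday
2170: Monday
2169: Sunday
2168: Friday (leap)
2167: Thursday
2166: Wednesday
2165: Tuesday
2164: Sunday (leap)
2164 begins on a Sunday and is a leap year.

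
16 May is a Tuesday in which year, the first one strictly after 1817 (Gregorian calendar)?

1820

From one year to the next, a fixed date's weekday advances by 1, or by 2 when a Feb 29 lies between the two dates.
1817: May 16 is Friday.
1818: Saturday (+1)
1819: Sunday (+1)
1820: Tuesday (+2)
16 May falls on a Tuesday in 1820.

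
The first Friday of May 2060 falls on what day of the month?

7

May 1, 2060 is a Saturday, so the first Friday is the 7th.
The first Friday is 7 + 0 = 7.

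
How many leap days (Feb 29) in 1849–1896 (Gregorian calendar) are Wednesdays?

Leap years in 1849–1896: 12 of them.
Feb 29 weekday advances by 5 (mod 7) from one leap year to the next four years later (or differs when a century non-leap intervenes).
Leap-day weekdays: 1852:Sun 1856:Fri 1860:Wed✓ 1864:Mon 1868:Sat 1872:Thu 1876:Tue 1880:Sun 1884:Fri 1888:Wed✓ 1892:Mon 1896:Sat
Wednesday: 1860, 1888 → 2.

2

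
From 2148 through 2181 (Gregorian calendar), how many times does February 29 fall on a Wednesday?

Leap years in 2148–2181: 9 of them.
Feb 29 weekday advances by 5 (mod 7) from one leap year to the next four years later (or differs when a century non-leap intervenes).
Leap-day weekdays: 2148:Thu 2152:Tue 2156:Sun 2160:Fri 2164:Wed✓ 2168:Mon 2172:Sat 2176:Thu 2180:Tue
Wednesday: 2164 → 1.

1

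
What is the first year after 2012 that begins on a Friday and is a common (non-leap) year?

2021

Jan 1 advances by 2 weekdays after a leap year and by 1 after a common year.
2012: Jan 1 is Sunday (leap).
2013: Tuesday
2014: Wednesday
2015: Thursday
2016: Friday (leap)
2017: Sunday
2018: Monday
2019: Tuesday
2020: Wednesday (leap)
2021: Friday
2021 begins on a Friday and is a common year.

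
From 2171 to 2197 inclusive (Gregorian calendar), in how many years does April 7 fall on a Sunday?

Track April 7's weekday year by year (advancing +1, or +2 across a Feb 29):
  2171: Sun ✓  2172: Tue (+2)  2173: Wed (+1)  2174: Thu (+1)  2175: Fri (+1)
  2176: Sun (+2) ✓  2177: Mon (+1)  2178: Tue (+1)  2179: Wed (+1)  2180: Fri (+2)
  2181: Sat (+1)  2182: Sun (+1) ✓  2183: Mon (+1)  2184: Wed (+2)  2185: Thu (+1)
  2186: Fri (+1)  2187: Sat (+1)  2188: Mon (+2)  2189: Tue (+1)  2190: Wed (+1)
  2191: Thu (+1)  2192: Sat (+2)  2193: Sun (+1) ✓  2194: Mon (+1)  2195: Tue (+1)
  2196: Thu (+2)  2197: Fri (+1)
Sunday years: 2171, 2176, 2182, 2193 — 4 in total.

4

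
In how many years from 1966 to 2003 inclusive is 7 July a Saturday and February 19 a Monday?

4

Check each year's weekday for 7 July and February 19:
  1966: Thu/Sat  1967: Fri/Sun  1968: Sun/Mon  1969: Mon/Wed  1970: Tue/Thu  1971: Wed/Fri  1972: Fri/Sat  1973: Sat/Mon ✓  1974: Sun/Tue  1975: Mon/Wed  1976: Wed/Thu  1977: Thu/Sat  1978: Fri/Sun  1979: Sat/Mon ✓  …(10 more)…  1990: Sat/Mon ✓  1991: Sun/Tue  1992: Tue/Wed  1993: Wed/Fri  1994: Thu/Sat  1995: Fri/Sun  1996: Sun/Mon  1997: Mon/Wed  1998: Tue/Thu  1999: Wed/Fri  2000: Fri/Sat  2001: Sat/Mon ✓  2002: Sun/Tue  2003: Mon/Wed
Both conditions hold in: 1973, 1979, 1990, 2001 — 4.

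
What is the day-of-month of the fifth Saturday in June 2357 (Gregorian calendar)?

29

June 1, 2357 is a Saturday, so the first Saturday is the 1st.
The fifth Saturday is 1 + 28 = 29.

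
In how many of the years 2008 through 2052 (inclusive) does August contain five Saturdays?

20

August has 31 days; it has five Saturdays when Saturday falls among the first (month-length − 28) days — i.e. when August 1 is one of Saturday/Friday/Thursday.
August 1 by year: 2008:Fri✓ 2009:Sat✓ 2010:Sun 2011:Mon 2012:Wed 2013:Thu✓ 2014:Fri✓ 2015:Sat✓ 2016:Mon 2017:Tue 2018:Wed 2019:Thu✓ 2020:Sat✓ 2021:Sun 2022:Mon …(15 more)… 2038:Sun 2039:Mon 2040:Wed 2041:Thu✓ 2042:Fri✓ 2043:Sat✓ 2044:Mon 2045:Tue 2046:Wed 2047:Thu✓ 2048:Sat✓ 2049:Sun 2050:Mon 2051:Tue 2052:Thu✓
Years with five Saturdays: 2008, 2009, 2013, 2014, 2015, 2019, 2020, 2024, 2025, 2026, 2030, 2031, 2036, 2037, 2041, 2042, 2043, 2047, 2048, 2052 → 20.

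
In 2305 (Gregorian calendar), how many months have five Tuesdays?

A month of length L has five Tuesdays iff its first Tuesday is on day ≤ L−28 (so day 1–3 in a 31-day month, 1–2 in a 30-day month, day 1 in a leap February).
Checking each month of 2305: Jan starts Sun (31d) ✓; Feb starts Wed (28d); Mar starts Wed (31d); Apr starts Sat (30d); May starts Mon (31d) ✓; Jun starts Thu (30d); Jul starts Sat (31d); Aug starts Tue (31d) ✓; Sep starts Fri (30d); Oct starts Sun (31d) ✓; Nov starts Wed (30d); Dec starts Fri (31d).
Five-Tuesday months: January, May, August, October → 4.

4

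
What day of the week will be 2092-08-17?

Sunday

January 1, 2092 is a Tuesday.
August 17 is day 230 of the year, i.e. 229 days after Jan 1.
229 mod 7 = 5, so advance 5 weekdays from Tuesday: Sunday.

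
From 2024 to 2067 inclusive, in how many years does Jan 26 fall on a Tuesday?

6

Track Jan 26's weekday year by year (advancing +1, or +2 across a Feb 29):
  2024: Fri  2025: Sun (+2)  2026: Mon (+1)  2027: Tue (+1) ✓  2028: Wed (+1)
  2029: Fri (+2)  2030: Sat (+1)  2031: Sun (+1)  2032: Mon (+1)  2033: Wed (+2)
  2034: Thu (+1)  2035: Fri (+1)  2036: Sat (+1)  2037: Mon (+2)  … (16 more years) …
  2054: Mon (+1)  2055: Tue (+1) ✓  2056: Wed (+1)  2057: Fri (+2)  2058: Sat (+1)
  2059: Sun (+1)  2060: Mon (+1)  2061: Wed (+2)  2062: Thu (+1)  2063: Fri (+1)
  2064: Sat (+1)  2065: Mon (+2)  2066: Tue (+1) ✓  2067: Wed (+1)
Tuesday years: 2027, 2038, 2044, 2049, 2055, 2066 — 6 in total.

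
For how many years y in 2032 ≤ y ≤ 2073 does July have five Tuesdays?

17

July has 31 days; it has five Tuesdays when Tuesday falls among the first (month-length − 28) days — i.e. when July 1 is one of Tuesday/Monday/Sunday.
July 1 by year: 2032:Thu 2033:Fri 2034:Sat 2035:Sun✓ 2036:Tue✓ 2037:Wed 2038:Thu 2039:Fri 2040:Sun✓ 2041:Mon✓ 2042:Tue✓ 2043:Wed 2044:Fri 2045:Sat 2046:Sun✓ …(12 more)… 2059:Tue✓ 2060:Thu 2061:Fri 2062:Sat 2063:Sun✓ 2064:Tue✓ 2065:Wed 2066:Thu 2067:Fri 2068:Sun✓ 2069:Mon✓ 2070:Tue✓ 2071:Wed 2072:Fri 2073:Sat
Years with five Tuesdays: 2035, 2036, 2040, 2041, 2042, 2046, 2047, 2052, 2053, 2057, 2058, 2059, 2063, 2064, 2068, 2069, 2070 → 17.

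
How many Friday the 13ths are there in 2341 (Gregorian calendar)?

Check the 13th of each month of 2341: Jan 13: Mon, Feb 13: Thu, Mar 13: Thu, Apr 13: Sun, May 13: Tue, Jun 13: Fri, Jul 13: Sun, Aug 13: Wed, Sep 13: Sat, Oct 13: Mon, Nov 13: Thu, Dec 13: Sat.
Friday occurs in June — 1 month.

1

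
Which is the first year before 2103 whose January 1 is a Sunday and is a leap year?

2096

Jan 1 advances by 2 weekdays after a leap year and by 1 after a common year.
2103: Jan 1 is Monday.
2102: Sunday
2101: Saturday
2100: Friday
2099: Thursday
2098: Wednesday
2097: Tuesday
2096: Sunday (leap)
2096 begins on a Sunday and is a leap year.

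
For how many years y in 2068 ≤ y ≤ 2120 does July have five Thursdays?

22

July has 31 days; it has five Thursdays when Thursday falls among the first (month-length − 28) days — i.e. when July 1 is one of Thursday/Wednesday/Tuesday.
July 1 by year: 2068:Sun 2069:Mon 2070:Tue✓ 2071:Wed✓ 2072:Fri 2073:Sat 2074:Sun 2075:Mon 2076:Wed✓ 2077:Thu✓ 2078:Fri 2079:Sat 2080:Mon 2081:Tue✓ 2082:Wed✓ …(23 more)… 2106:Thu✓ 2107:Fri 2108:Sun 2109:Mon 2110:Tue✓ 2111:Wed✓ 2112:Fri 2113:Sat 2114:Sun 2115:Mon 2116:Wed✓ 2117:Thu✓ 2118:Fri 2119:Sat 2120:Mon
Years with five Thursdays: 2070, 2071, 2076, 2077, 2081, 2082, 2083, 2087, 2088, 2092, 2093, 2094, 2098, 2099, 2100, 2104, 2105, 2106, 2110, 2111, 2116, 2117 → 22.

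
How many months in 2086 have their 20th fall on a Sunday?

Check the 20th of each month of 2086: Jan 20: Sun, Feb 20: Wed, Mar 20: Wed, Apr 20: Sat, May 20: Mon, Jun 20: Thu, Jul 20: Sat, Aug 20: Tue, Sep 20: Fri, Oct 20: Sun, Nov 20: Wed, Dec 20: Fri.
Sunday occurs in January, October — 2 months.

2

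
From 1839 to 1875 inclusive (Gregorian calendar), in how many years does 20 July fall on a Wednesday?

5

Track 20 July's weekday year by year (advancing +1, or +2 across a Feb 29):
  1839: Sat  1840: Mon (+2)  1841: Tue (+1)  1842: Wed (+1) ✓  1843: Thu (+1)
  1844: Sat (+2)  1845: Sun (+1)  1846: Mon (+1)  1847: Tue (+1)  1848: Thu (+2)
  1849: Fri (+1)  1850: Sat (+1)  1851: Sun (+1)  1852: Tue (+2)  … (9 more years) …
  1862: Sun (+1)  1863: Mon (+1)  1864: Wed (+2) ✓  1865: Thu (+1)  1866: Fri (+1)
  1867: Sat (+1)  1868: Mon (+2)  1869: Tue (+1)  1870: Wed (+1) ✓  1871: Thu (+1)
  1872: Sat (+2)  1873: Sun (+1)  1874: Mon (+1)  1875: Tue (+1)
Wednesday years: 1842, 1853, 1859, 1864, 1870 — 5 in total.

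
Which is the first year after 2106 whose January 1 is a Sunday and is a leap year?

Jan 1 advances by 2 weekdays after a leap year and by 1 after a common year.
2106: Jan 1 is Friday.
2107: Saturday
2108: Sunday (leap)
2108 begins on a Sunday and is a leap year.

2108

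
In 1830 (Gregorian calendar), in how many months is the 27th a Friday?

Check the 27th of each month of 1830: Jan 27: Wed, Feb 27: Sat, Mar 27: Sat, Apr 27: Tue, May 27: Thu, Jun 27: Sun, Jul 27: Tue, Aug 27: Fri, Sep 27: Mon, Oct 27: Wed, Nov 27: Sat, Dec 27: Mon.
Friday occurs in August — 1 month.

1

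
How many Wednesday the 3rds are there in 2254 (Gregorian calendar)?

Check the 3rd of each month of 2254: Jan 3: Tue, Feb 3: Fri, Mar 3: Fri, Apr 3: Mon, May 3: Wed, Jun 3: Sat, Jul 3: Mon, Aug 3: Thu, Sep 3: Sun, Oct 3: Tue, Nov 3: Fri, Dec 3: Sun.
Wednesday occurs in May — 1 month.

1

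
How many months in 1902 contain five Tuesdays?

A month of length L has five Tuesdays iff its first Tuesday is on day ≤ L−28 (so day 1–3 in a 31-day month, 1–2 in a 30-day month, day 1 in a leap February).
Checking each month of 1902: Jan starts Wed (31d); Feb starts Sat (28d); Mar starts Sat (31d); Apr starts Tue (30d) ✓; May starts Thu (31d); Jun starts Sun (30d); Jul starts Tue (31d) ✓; Aug starts Fri (31d); Sep starts Mon (30d) ✓; Oct starts Wed (31d); Nov starts Sat (30d); Dec starts Mon (31d) ✓.
Five-Tuesday months: April, July, September, December → 4.

4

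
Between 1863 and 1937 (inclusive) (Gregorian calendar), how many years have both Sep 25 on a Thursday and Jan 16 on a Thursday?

Check each year's weekday for Sep 25 and Jan 16:
  1863: Fri/Fri  1864: Sun/Sat  1865: Mon/Mon  1866: Tue/Tue  1867: Wed/Wed  1868: Fri/Thu  1869: Sat/Sat  1870: Sun/Sun  1871: Mon/Mon  1872: Wed/Tue  1873: Thu/Thu ✓  1874: Fri/Fri  1875: Sat/Sat  1876: Mon/Sun  …(47 more)…  1924: Thu/Wed  1925: Fri/Fri  1926: Sat/Sat  1927: Sun/Sun  1928: Tue/Mon  1929: Wed/Wed  1930: Thu/Thu ✓  1931: Fri/Fri  1932: Sun/Sat  1933: Mon/Mon  1934: Tue/Tue  1935: Wed/Wed  1936: Fri/Thu  1937: Sat/Sat
Both conditions hold in: 1873, 1879, 1890, 1902, 1913, 1919, 1930 — 7.

7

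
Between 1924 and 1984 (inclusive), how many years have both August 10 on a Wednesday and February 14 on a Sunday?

2

Check each year's weekday for August 10 and February 14:
  1924: Sun/Thu  1925: Mon/Sat  1926: Tue/Sun  1927: Wed/Mon  1928: Fri/Tue  1929: Sat/Thu  1930: Sun/Fri  1931: Mon/Sat  1932: Wed/Sun ✓  1933: Thu/Tue  1934: Fri/Wed  1935: Sat/Thu  1936: Mon/Fri  1937: Tue/Sun  …(33 more)…  1971: Tue/Sun  1972: Thu/Mon  1973: Fri/Wed  1974: Sat/Thu  1975: Sun/Fri  1976: Tue/Sat  1977: Wed/Mon  1978: Thu/Tue  1979: Fri/Wed  1980: Sun/Thu  1981: Mon/Sat  1982: Tue/Sun  1983: Wed/Mon  1984: Fri/Tue
Both conditions hold in: 1932, 1960 — 2.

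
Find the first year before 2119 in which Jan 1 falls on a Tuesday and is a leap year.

Jan 1 advances by 2 weekdays after a leap year and by 1 after a common year.
2119: Jan 1 is Sunday.
2118: Saturday
2117: Friday
2116: Wednesday (leap)
2115: Tuesday
2114: Monday
2113: Sunday
2112: Friday (leap)
2111: Thursday
2110: Wednesday
2109: Tuesday
2108: Sunday (leap)
2107: Saturday
2106: Friday
2105: Thursday
2104: Tuesday (leap)
2104 begins on a Tuesday and is a leap year.

2104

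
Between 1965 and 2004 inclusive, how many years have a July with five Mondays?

July has 31 days; it has five Mondays when Monday falls among the first (month-length − 28) days — i.e. when July 1 is one of Monday/Sunday/Saturday.
July 1 by year: 1965:Thu 1966:Fri 1967:Sat✓ 1968:Mon✓ 1969:Tue 1970:Wed 1971:Thu 1972:Sat✓ 1973:Sun✓ 1974:Mon✓ 1975:Tue 1976:Thu 1977:Fri 1978:Sat✓ 1979:Sun✓ …(10 more)… 1990:Sun✓ 1991:Mon✓ 1992:Wed 1993:Thu 1994:Fri 1995:Sat✓ 1996:Mon✓ 1997:Tue 1998:Wed 1999:Thu 2000:Sat✓ 2001:Sun✓ 2002:Mon✓ 2003:Tue 2004:Thu
Years with five Mondays: 1967, 1968, 1972, 1973, 1974, 1978, 1979, 1984, 1985, 1989, 1990, 1991, 1995, 1996, 2000, 2001, 2002 → 17.

17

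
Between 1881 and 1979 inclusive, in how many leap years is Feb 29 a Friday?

Leap years in 1881–1979: 23 of them.
Feb 29 weekday advances by 5 (mod 7) from one leap year to the next four years later (or differs when a century non-leap intervenes).
Leap-day weekdays: 1884:Fri✓ 1888:Wed 1892:Mon 1896:Sat 1904:Mon 1908:Sat 1912:Thu 1916:Tue 1920:Sun 1924:Fri✓ 1928:Wed 1932:Mon 1936:Sat 1940:Thu 1944:Tue 1948:Sun 1952:Fri✓ 1956:Wed 1960:Mon 1964:Sat 1968:Thu 1972:Tue 1976:Sun
Friday: 1884, 1924, 1952 → 3.

3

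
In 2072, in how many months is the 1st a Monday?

Check the 1st of each month of 2072: Jan 1: Fri, Feb 1: Mon, Mar 1: Tue, Apr 1: Fri, May 1: Sun, Jun 1: Wed, Jul 1: Fri, Aug 1: Mon, Sep 1: Thu, Oct 1: Sat, Nov 1: Tue, Dec 1: Thu.
Monday occurs in February, August — 2 months.

2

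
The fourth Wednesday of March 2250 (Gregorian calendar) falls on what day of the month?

March 1, 2250 is a Friday, so the first Wednesday is the 6th.
The fourth Wednesday is 6 + 21 = 27.

27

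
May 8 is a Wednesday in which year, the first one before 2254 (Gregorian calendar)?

2250

From one year to the next, a fixed date's weekday advances by 1, or by 2 when a Feb 29 lies between the two dates.
2254: May 8 is Monday.
2253: Sunday (−1)
2252: Saturday (−1)
2251: Thursday (−2)
2250: Wednesday (−1)
May 8 falls on a Wednesday in 2250.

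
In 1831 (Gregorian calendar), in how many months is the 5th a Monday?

Check the 5th of each month of 1831: Jan 5: Wed, Feb 5: Sat, Mar 5: Sat, Apr 5: Tue, May 5: Thu, Jun 5: Sun, Jul 5: Tue, Aug 5: Fri, Sep 5: Mon, Oct 5: Wed, Nov 5: Sat, Dec 5: Mon.
Monday occurs in September, December — 2 months.

2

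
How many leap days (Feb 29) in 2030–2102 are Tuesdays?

2

Leap years in 2030–2102: 17 of them.
Feb 29 weekday advances by 5 (mod 7) from one leap year to the next four years later (or differs when a century non-leap intervenes).
Leap-day weekdays: 2032:Sun 2036:Fri 2040:Wed 2044:Mon 2048:Sat 2052:Thu 2056:Tue✓ 2060:Sun 2064:Fri 2068:Wed 2072:Mon 2076:Sat 2080:Thu 2084:Tue✓ 2088:Sun 2092:Fri 2096:Wed
Tuesday: 2056, 2084 → 2.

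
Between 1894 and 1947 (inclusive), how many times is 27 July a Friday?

Track 27 July's weekday year by year (advancing +1, or +2 across a Feb 29):
  1894: Fri ✓  1895: Sat (+1)  1896: Mon (+2)  1897: Tue (+1)  1898: Wed (+1)
  1899: Thu (+1)  1900: Fri (+1) ✓  1901: Sat (+1)  1902: Sun (+1)  1903: Mon (+1)
  1904: Wed (+2)  1905: Thu (+1)  1906: Fri (+1) ✓  1907: Sat (+1)  … (26 more years) …
  1934: Fri (+1) ✓  1935: Sat (+1)  1936: Mon (+2)  1937: Tue (+1)  1938: Wed (+1)
  1939: Thu (+1)  1940: Sat (+2)  1941: Sun (+1)  1942: Mon (+1)  1943: Tue (+1)
  1944: Thu (+2)  1945: Fri (+1) ✓  1946: Sat (+1)  1947: Sun (+1)
Friday years: 1894, 1900, 1906, 1917, 1923, 1928, 1934, 1945 — 8 in total.

8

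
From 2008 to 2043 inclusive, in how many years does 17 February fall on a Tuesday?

6

Track 17 February's weekday year by year (advancing +1, or +2 across a Feb 29):
  2008: Sun  2009: Tue (+2) ✓  2010: Wed (+1)  2011: Thu (+1)  2012: Fri (+1)
  2013: Sun (+2)  2014: Mon (+1)  2015: Tue (+1) ✓  2016: Wed (+1)  2017: Fri (+2)
  2018: Sat (+1)  2019: Sun (+1)  2020: Mon (+1)  2021: Wed (+2)  … (8 more years) …
  2030: Sun (+1)  2031: Mon (+1)  2032: Tue (+1) ✓  2033: Thu (+2)  2034: Fri (+1)
  2035: Sat (+1)  2036: Sun (+1)  2037: Tue (+2) ✓  2038: Wed (+1)  2039: Thu (+1)
  2040: Fri (+1)  2041: Sun (+2)  2042: Mon (+1)  2043: Tue (+1) ✓
Tuesday years: 2009, 2015, 2026, 2032, 2037, 2043 — 6 in total.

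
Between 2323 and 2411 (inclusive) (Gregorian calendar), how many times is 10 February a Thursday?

13

Track 10 February's weekday year by year (advancing +1, or +2 across a Feb 29):
  2323: Sat  2324: Sun (+1)  2325: Tue (+2)  2326: Wed (+1)  2327: Thu (+1) ✓
  2328: Fri (+1)  2329: Sun (+2)  2330: Mon (+1)  2331: Tue (+1)  2332: Wed (+1)
  2333: Fri (+2)  2334: Sat (+1)  2335: Sun (+1)  2336: Mon (+1)  … (61 more years) …
  2398: Tue (+1)  2399: Wed (+1)  2400: Thu (+1) ✓  2401: Sat (+2)  2402: Sun (+1)
  2403: Mon (+1)  2404: Tue (+1)  2405: Thu (+2) ✓  2406: Fri (+1)  2407: Sat (+1)
  2408: Sun (+1)  2409: Tue (+2)  2410: Wed (+1)  2411: Thu (+1) ✓
Thursday years: 2327, 2338, 2344, 2349, 2355, 2366, 2372, 2377, 2383, 2394, 2400, 2405, 2411 — 13 in total.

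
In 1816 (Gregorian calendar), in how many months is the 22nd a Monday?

3

Check the 22nd of each month of 1816: Jan 22: Mon, Feb 22: Thu, Mar 22: Fri, Apr 22: Mon, May 22: Wed, Jun 22: Sat, Jul 22: Mon, Aug 22: Thu, Sep 22: Sun, Oct 22: Tue, Nov 22: Fri, Dec 22: Sun.
Monday occurs in January, April, July — 3 months.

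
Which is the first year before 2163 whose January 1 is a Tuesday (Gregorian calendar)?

Jan 1 advances by 2 weekdays after a leap year and by 1 after a common year.
2163: Jan 1 is Saturday.
2162: Friday
2161: Thursday
2160: Tuesday (leap)
2160 begins on a Tuesday

2160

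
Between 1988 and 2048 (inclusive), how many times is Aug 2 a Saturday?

8

Track Aug 2's weekday year by year (advancing +1, or +2 across a Feb 29):
  1988: Tue  1989: Wed (+1)  1990: Thu (+1)  1991: Fri (+1)  1992: Sun (+2)
  1993: Mon (+1)  1994: Tue (+1)  1995: Wed (+1)  1996: Fri (+2)  1997: Sat (+1) ✓
  1998: Sun (+1)  1999: Mon (+1)  2000: Wed (+2)  2001: Thu (+1)  … (33 more years) …
  2035: Thu (+1)  2036: Sat (+2) ✓  2037: Sun (+1)  2038: Mon (+1)  2039: Tue (+1)
  2040: Thu (+2)  2041: Fri (+1)  2042: Sat (+1) ✓  2043: Sun (+1)  2044: Tue (+2)
  2045: Wed (+1)  2046: Thu (+1)  2047: Fri (+1)  2048: Sun (+2)
Saturday years: 1997, 2003, 2008, 2014, 2025, 2031, 2036, 2042 — 8 in total.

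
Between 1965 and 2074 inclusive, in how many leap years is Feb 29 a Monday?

Leap years in 1965–2074: 27 of them.
Feb 29 weekday advances by 5 (mod 7) from one leap year to the next four years later (or differs when a century non-leap intervenes).
Leap-day weekdays: 1968:Thu 1972:Tue 1976:Sun 1980:Fri 1984:Wed 1988:Mon✓ 1992:Sat 1996:Thu 2000:Tue 2004:Sun 2008:Fri 2012:Wed 2016:Mon✓ 2020:Sat 2024:Thu 2028:Tue 2032:Sun 2036:Fri 2040:Wed 2044:Mon✓ 2048:Sat 2052:Thu 2056:Tue 2060:Sun 2064:Fri 2068:Wed 2072:Mon✓
Monday: 1988, 2016, 2044, 2072 → 4.

4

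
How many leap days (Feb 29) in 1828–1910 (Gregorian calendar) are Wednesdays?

Leap years in 1828–1910: 20 of them.
Feb 29 weekday advances by 5 (mod 7) from one leap year to the next four years later (or differs when a century non-leap intervenes).
Leap-day weekdays: 1828:Fri 1832:Wed✓ 1836:Mon 1840:Sat 1844:Thu 1848:Tue 1852:Sun 1856:Fri 1860:Wed✓ 1864:Mon 1868:Sat 1872:Thu 1876:Tue 1880:Sun 1884:Fri 1888:Wed✓ 1892:Mon 1896:Sat 1904:Mon 1908:Sat
Wednesday: 1832, 1860, 1888 → 3.

3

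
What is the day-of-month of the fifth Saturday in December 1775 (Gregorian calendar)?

30

December 1, 1775 is a Friday, so the first Saturday is the 2nd.
The fifth Saturday is 2 + 28 = 30.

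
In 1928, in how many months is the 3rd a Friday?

2

Check the 3rd of each month of 1928: Jan 3: Tue, Feb 3: Fri, Mar 3: Sat, Apr 3: Tue, May 3: Thu, Jun 3: Sun, Jul 3: Tue, Aug 3: Fri, Sep 3: Mon, Oct 3: Wed, Nov 3: Sat, Dec 3: Mon.
Friday occurs in February, August — 2 months.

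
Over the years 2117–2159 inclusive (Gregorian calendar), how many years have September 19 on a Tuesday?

7

Track September 19's weekday year by year (advancing +1, or +2 across a Feb 29):
  2117: Sun  2118: Mon (+1)  2119: Tue (+1) ✓  2120: Thu (+2)  2121: Fri (+1)
  2122: Sat (+1)  2123: Sun (+1)  2124: Tue (+2) ✓  2125: Wed (+1)  2126: Thu (+1)
  2127: Fri (+1)  2128: Sun (+2)  2129: Mon (+1)  2130: Tue (+1) ✓  … (15 more years) …
  2146: Mon (+1)  2147: Tue (+1) ✓  2148: Thu (+2)  2149: Fri (+1)  2150: Sat (+1)
  2151: Sun (+1)  2152: Tue (+2) ✓  2153: Wed (+1)  2154: Thu (+1)  2155: Fri (+1)
  2156: Sun (+2)  2157: Mon (+1)  2158: Tue (+1) ✓  2159: Wed (+1)
Tuesday years: 2119, 2124, 2130, 2141, 2147, 2152, 2158 — 7 in total.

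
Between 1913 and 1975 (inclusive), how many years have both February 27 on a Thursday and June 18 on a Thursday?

2

Check each year's weekday for February 27 and June 18:
  1913: Thu/Wed  1914: Fri/Thu  1915: Sat/Fri  1916: Sun/Sun  1917: Tue/Mon  1918: Wed/Tue  1919: Thu/Wed  1920: Fri/Fri  1921: Sun/Sat  1922: Mon/Sun  1923: Tue/Mon  1924: Wed/Wed  1925: Fri/Thu  1926: Sat/Fri  …(35 more)…  1962: Tue/Mon  1963: Wed/Tue  1964: Thu/Thu ✓  1965: Sat/Fri  1966: Sun/Sat  1967: Mon/Sun  1968: Tue/Tue  1969: Thu/Wed  1970: Fri/Thu  1971: Sat/Fri  1972: Sun/Sun  1973: Tue/Mon  1974: Wed/Tue  1975: Thu/Wed
Both conditions hold in: 1936, 1964 — 2.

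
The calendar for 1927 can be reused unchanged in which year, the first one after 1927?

1938

Two years share a calendar iff Jan 1 falls on the same weekday and both are leap or both are common. 1927: Jan 1 is Saturday, common year.
1928: Jan 1 Sunday, leap
1929: Jan 1 Tuesday, common
1930: Jan 1 Wednesday, common
1931: Jan 1 Thursday, common
1932: Jan 1 Friday, leap
1933: Jan 1 Sunday, common
1934: Jan 1 Monday, common
1935: Jan 1 Tuesday, common
1936: Jan 1 Wednesday, leap
1937: Jan 1 Friday, common
1938: Jan 1 Saturday, common
1938 matches on both conditions.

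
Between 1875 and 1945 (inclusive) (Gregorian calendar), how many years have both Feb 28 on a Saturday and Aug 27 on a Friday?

2

Check each year's weekday for Feb 28 and Aug 27:
  1875: Sun/Fri  1876: Mon/Sun  1877: Wed/Mon  1878: Thu/Tue  1879: Fri/Wed  1880: Sat/Fri ✓  1881: Mon/Sat  1882: Tue/Sun  1883: Wed/Mon  1884: Thu/Wed  1885: Sat/Thu  1886: Sun/Fri  1887: Mon/Sat  1888: Tue/Mon  …(43 more)…  1932: Sun/Sat  1933: Tue/Sun  1934: Wed/Mon  1935: Thu/Tue  1936: Fri/Thu  1937: Sun/Fri  1938: Mon/Sat  1939: Tue/Sun  1940: Wed/Tue  1941: Fri/Wed  1942: Sat/Thu  1943: Sun/Fri  1944: Mon/Sun  1945: Wed/Mon
Both conditions hold in: 1880, 1920 — 2.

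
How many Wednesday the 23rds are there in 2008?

3

Check the 23rd of each month of 2008: Jan 23: Wed, Feb 23: Sat, Mar 23: Sun, Apr 23: Wed, May 23: Fri, Jun 23: Mon, Jul 23: Wed, Aug 23: Sat, Sep 23: Tue, Oct 23: Thu, Nov 23: Sun, Dec 23: Tue.
Wednesday occurs in January, April, July — 3 months.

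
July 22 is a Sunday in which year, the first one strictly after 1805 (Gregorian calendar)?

1810

From one year to the next, a fixed date's weekday advances by 1, or by 2 when a Feb 29 lies between the two dates.
1805: July 22 is Monday.
1806: Tuesday (+1)
1807: Wednesday (+1)
1808: Friday (+2)
1809: Saturday (+1)
1810: Sunday (+1)
July 22 falls on a Sunday in 1810.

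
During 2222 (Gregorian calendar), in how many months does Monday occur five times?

4

A month of length L has five Mondays iff its first Monday is on day ≤ L−28 (so day 1–3 in a 31-day month, 1–2 in a 30-day month, day 1 in a leap February).
Checking each month of 2222: Jan starts Tue (31d); Feb starts Fri (28d); Mar starts Fri (31d); Apr starts Mon (30d) ✓; May starts Wed (31d); Jun starts Sat (30d); Jul starts Mon (31d) ✓; Aug starts Thu (31d); Sep starts Sun (30d) ✓; Oct starts Tue (31d); Nov starts Fri (30d); Dec starts Sun (31d) ✓.
Five-Monday months: April, July, September, December → 4.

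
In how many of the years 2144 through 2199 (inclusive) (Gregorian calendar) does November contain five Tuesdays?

November has 30 days; it has five Tuesdays when Tuesday falls among the first (month-length − 28) days — i.e. when November 1 is one of Tuesday/Monday.
November 1 by year: 2144:Sun 2145:Mon✓ 2146:Tue✓ 2147:Wed 2148:Fri 2149:Sat 2150:Sun 2151:Mon✓ 2152:Wed 2153:Thu 2154:Fri 2155:Sat 2156:Mon✓ 2157:Tue✓ 2158:Wed …(26 more)… 2185:Tue✓ 2186:Wed 2187:Thu 2188:Sat 2189:Sun 2190:Mon✓ 2191:Tue✓ 2192:Thu 2193:Fri 2194:Sat 2195:Sun 2196:Tue✓ 2197:Wed 2198:Thu 2199:Fri
Years with five Tuesdays: 2145, 2146, 2151, 2156, 2157, 2162, 2163, 2168, 2173, 2174, 2179, 2184, 2185, 2190, 2191, 2196 → 16.

16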